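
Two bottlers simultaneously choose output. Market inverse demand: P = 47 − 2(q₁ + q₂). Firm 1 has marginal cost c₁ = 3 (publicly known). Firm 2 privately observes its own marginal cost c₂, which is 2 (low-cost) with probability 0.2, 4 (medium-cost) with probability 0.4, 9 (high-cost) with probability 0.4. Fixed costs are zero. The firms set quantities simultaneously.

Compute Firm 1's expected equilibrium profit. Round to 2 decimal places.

120.64

Type-c best response for Firm 2: q₂(c) = (47 − c)/4 − q₁/2.
Firm 1 maximizes expected profit; its first-order condition is 47 − 4q₁ − 2E[q₂] − 3 = 0.
Substituting E[q₂] and solving: E[c₂] = 5.6, so q₁ = (47 − 2·3 + 5.6)/6 = 7.76667.
E[P] = 47 − 2·(q₁ + E[q₂]) = 18.5333; Firm 1's expected profit = (E[P] − 3)·q₁ = (18.5333 − 3)·7.76667 = 120.642.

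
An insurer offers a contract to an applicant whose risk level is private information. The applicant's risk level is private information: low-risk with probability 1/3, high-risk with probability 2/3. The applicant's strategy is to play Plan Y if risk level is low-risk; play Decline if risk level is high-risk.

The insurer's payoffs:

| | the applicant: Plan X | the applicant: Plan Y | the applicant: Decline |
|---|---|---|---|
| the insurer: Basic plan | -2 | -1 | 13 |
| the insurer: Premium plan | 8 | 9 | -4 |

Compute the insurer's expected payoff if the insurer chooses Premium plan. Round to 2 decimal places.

E[Premium plan] = 1/3·9 + 2/3·(-4) = 3 + (-8/3) = 1/3

0.33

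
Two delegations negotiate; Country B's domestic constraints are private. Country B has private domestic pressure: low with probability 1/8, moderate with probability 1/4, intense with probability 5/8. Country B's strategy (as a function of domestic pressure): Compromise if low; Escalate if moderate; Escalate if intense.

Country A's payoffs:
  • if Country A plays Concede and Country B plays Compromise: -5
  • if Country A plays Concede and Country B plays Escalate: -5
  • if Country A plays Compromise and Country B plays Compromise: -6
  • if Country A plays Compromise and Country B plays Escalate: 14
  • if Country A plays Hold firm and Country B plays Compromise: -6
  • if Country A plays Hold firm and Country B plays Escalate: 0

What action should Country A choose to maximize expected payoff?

Compromise

E[Concede] = 1/8·(-5) + 1/4·(-5) + 5/8·(-5) = -5
E[Compromise] = 1/8·(-6) + 1/4·(14) + 5/8·(14) = 23/2
E[Hold firm] = 1/8·(-6) + 1/4·(0) + 5/8·(0) = -3/4
Best response: Compromise (23/2 is the largest).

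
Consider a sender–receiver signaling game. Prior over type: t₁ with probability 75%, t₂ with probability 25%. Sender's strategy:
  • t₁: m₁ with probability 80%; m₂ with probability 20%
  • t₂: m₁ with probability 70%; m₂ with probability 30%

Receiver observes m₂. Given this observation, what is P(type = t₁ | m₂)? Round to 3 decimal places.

P(m₂) = 0.75·0.2 + 0.25·0.3 = 0.225
P(t₁ | m₂) = (0.75·0.2) / 0.225 = 0.15 / 0.225 = 0.666667

0.667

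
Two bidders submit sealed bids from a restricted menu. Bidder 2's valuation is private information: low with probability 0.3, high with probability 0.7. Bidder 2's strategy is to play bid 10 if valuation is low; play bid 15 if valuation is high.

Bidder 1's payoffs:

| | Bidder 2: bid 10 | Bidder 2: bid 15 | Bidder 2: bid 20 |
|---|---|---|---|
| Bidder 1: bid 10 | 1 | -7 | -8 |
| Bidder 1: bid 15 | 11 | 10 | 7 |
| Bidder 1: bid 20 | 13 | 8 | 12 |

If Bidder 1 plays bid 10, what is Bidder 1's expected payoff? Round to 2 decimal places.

E[bid 10] = 0.3·1 + 0.7·(-7) = 0.3 + (-4.9) = -4.6

-4.60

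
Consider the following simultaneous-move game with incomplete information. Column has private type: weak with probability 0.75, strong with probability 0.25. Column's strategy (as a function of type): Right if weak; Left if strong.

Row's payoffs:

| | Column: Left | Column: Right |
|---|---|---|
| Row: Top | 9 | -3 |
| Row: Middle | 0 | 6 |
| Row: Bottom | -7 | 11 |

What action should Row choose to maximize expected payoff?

Bottom

Compute Row's expected payoff for each action, taking the expectation over Column's type.
E[Top] = 0.75·(-3) + 0.25·(9) = 0
E[Middle] = 0.75·(6) + 0.25·(0) = 4.5
E[Bottom] = 0.75·(11) + 0.25·(-7) = 6.5
Best response: Bottom (6.5 is the largest).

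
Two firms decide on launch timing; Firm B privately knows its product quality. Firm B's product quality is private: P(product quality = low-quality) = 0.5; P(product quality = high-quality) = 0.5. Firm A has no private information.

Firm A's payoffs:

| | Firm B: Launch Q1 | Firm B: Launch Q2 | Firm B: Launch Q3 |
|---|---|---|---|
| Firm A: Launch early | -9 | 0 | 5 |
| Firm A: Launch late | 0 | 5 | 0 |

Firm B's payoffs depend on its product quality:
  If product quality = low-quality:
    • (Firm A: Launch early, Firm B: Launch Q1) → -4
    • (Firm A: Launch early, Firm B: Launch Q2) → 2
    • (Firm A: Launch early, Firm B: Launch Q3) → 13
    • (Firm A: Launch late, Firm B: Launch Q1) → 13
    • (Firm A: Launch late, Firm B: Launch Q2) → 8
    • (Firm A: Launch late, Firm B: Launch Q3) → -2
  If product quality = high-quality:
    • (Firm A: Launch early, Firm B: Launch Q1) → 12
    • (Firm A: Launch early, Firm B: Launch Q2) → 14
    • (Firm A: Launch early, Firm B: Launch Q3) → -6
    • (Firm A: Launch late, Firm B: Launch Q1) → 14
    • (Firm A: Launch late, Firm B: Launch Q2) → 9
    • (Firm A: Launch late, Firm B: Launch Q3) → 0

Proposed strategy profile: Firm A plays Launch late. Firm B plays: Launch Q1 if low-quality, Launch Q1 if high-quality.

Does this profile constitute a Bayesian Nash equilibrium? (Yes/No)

Yes

Firm A plays Launch late: E[Launch late] = 0.5·(0) + 0.5·(0) = 0; E[Launch early] = -9. Best-responding. ✓
Firm B (product quality low-quality), facing Launch late: Launch Q1 gives 13, Launch Q2 gives 8, Launch Q3 gives -2. Proposed Launch Q1 is best. ✓
Firm B (product quality high-quality), facing Launch late: Launch Q1 gives 14, Launch Q2 gives 9, Launch Q3 gives 0. Proposed Launch Q1 is best. ✓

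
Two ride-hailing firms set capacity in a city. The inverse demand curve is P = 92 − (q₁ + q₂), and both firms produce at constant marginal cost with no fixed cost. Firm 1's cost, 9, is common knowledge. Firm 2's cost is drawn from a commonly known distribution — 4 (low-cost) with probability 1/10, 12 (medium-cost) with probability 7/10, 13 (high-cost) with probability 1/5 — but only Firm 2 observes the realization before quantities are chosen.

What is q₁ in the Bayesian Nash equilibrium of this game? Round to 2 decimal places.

Each type of Firm 2 best-responds to q₁; Firm 1 best-responds to the expected q₂ over Firm 2's types.
Firm 2 with cost c maximizes (92 − (q₁+q₂) − c)·q₂, giving q₂(c) = (92 − c − q₁)/2.
E[c₂] = 1/10·4 + 7/10·12 + 1/5·13 = 11.4
Firm 1's FOC against E[q₂] yields q₁ = (92 − 2·9 + E[c₂])/3 = (92 − 18 + 11.4)/3 = 28.4667.

28.47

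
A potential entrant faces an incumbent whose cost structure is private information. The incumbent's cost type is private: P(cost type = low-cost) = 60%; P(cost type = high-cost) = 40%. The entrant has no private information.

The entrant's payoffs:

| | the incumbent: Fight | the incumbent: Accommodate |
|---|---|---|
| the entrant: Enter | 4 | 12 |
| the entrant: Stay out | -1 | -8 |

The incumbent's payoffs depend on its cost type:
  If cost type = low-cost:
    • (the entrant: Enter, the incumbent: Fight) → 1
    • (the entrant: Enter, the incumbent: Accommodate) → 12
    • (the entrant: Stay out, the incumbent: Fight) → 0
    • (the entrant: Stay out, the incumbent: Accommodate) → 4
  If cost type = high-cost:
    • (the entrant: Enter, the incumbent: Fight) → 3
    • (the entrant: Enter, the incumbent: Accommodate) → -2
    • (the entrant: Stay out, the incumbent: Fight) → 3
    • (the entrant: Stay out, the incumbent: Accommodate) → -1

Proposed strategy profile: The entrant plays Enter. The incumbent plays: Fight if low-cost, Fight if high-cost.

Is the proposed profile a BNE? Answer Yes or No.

The entrant plays Enter: E[Enter] = 0.6·(4) + 0.4·(4) = 4; E[Stay out] = -1. Best-responding. ✓
The incumbent (cost type low-cost), facing Enter: Fight gives 1, Accommodate gives 12. Proposed Fight is not best — profitable deviation exists. ✗
The incumbent (cost type high-cost), facing Enter: Fight gives 3, Accommodate gives -2. Proposed Fight is best. ✓

No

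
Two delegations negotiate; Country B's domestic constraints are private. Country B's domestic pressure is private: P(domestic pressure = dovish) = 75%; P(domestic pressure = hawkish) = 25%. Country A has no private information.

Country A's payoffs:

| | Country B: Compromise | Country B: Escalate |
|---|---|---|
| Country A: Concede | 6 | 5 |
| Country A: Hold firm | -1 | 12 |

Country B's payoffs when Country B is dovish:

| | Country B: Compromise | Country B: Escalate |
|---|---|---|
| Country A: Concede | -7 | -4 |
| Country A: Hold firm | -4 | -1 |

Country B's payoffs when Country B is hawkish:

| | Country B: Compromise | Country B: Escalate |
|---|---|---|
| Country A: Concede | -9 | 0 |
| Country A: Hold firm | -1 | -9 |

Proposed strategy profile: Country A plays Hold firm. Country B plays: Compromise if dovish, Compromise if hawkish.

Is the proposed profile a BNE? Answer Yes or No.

No

Country A plays Hold firm: E[Hold firm] = 0.75·(-1) + 0.25·(-1) = -1; E[Concede] = 6. Not best-responding. ✗
Country B (domestic pressure dovish), facing Hold firm: Compromise gives -4, Escalate gives -1. Proposed Compromise is not best — profitable deviation exists. ✗
Country B (domestic pressure hawkish), facing Hold firm: Compromise gives -1, Escalate gives -9. Proposed Compromise is best. ✓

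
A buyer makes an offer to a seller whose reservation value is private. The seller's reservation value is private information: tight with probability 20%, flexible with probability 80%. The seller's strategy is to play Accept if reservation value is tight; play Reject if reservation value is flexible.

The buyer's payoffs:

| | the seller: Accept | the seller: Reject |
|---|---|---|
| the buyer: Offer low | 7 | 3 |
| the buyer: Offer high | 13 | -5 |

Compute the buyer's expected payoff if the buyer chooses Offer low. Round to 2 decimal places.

E[Offer low] = 0.2·7 + 0.8·3 = 1.4 + 2.4 = 3.8

3.80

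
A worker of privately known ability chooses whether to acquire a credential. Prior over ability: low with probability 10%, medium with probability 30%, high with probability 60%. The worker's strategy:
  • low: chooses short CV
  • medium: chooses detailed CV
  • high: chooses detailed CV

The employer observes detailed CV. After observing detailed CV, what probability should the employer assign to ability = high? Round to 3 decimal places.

0.667

P(detailed CV) = 0.1·0 + 0.3·1 + 0.6·1 = 0.9
P(high | detailed CV) = (0.6·1) / 0.9 = 0.6 / 0.9 = 0.666667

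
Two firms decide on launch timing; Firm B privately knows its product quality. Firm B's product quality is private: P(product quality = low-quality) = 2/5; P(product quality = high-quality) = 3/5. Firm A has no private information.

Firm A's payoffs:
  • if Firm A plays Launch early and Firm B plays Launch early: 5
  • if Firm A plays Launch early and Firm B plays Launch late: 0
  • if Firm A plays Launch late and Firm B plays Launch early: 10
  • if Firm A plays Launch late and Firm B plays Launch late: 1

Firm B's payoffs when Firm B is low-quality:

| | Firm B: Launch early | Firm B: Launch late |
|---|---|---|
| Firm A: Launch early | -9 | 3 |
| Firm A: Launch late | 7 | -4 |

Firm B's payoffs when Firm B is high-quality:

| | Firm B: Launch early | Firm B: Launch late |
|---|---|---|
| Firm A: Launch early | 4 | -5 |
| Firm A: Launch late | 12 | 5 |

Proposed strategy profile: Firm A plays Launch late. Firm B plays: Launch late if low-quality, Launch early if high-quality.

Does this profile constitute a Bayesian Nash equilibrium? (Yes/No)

A profile is a BNE iff every type of every player is best-responding given beliefs about the other side.
Firm A plays Launch late: E[Launch late] = 2/5·(1) + 3/5·(10) = 32/5; E[Launch early] = 3. Best-responding. ✓
Firm B (product quality low-quality), facing Launch late: Launch early gives 7, Launch late gives -4. Proposed Launch late is not best — profitable deviation exists. ✗
Firm B (product quality high-quality), facing Launch late: Launch early gives 12, Launch late gives 5. Proposed Launch early is best. ✓

No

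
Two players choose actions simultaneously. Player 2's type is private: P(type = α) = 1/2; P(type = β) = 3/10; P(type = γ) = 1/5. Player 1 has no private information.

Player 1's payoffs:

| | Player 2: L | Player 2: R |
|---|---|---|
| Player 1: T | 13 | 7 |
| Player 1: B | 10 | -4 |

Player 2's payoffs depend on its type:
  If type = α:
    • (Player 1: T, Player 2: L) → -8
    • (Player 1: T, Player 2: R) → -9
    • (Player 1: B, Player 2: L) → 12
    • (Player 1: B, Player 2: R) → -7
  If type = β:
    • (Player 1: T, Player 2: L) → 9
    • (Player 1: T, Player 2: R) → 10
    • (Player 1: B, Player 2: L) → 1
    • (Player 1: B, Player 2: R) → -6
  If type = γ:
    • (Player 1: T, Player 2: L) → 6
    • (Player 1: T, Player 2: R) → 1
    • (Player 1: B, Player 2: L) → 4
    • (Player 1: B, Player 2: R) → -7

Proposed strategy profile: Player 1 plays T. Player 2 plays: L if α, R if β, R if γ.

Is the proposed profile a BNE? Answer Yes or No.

Player 1 plays T: E[T] = 1/2·(13) + 3/10·(7) + 1/5·(7) = 10; E[B] = 3. Best-responding. ✓
Player 2 (type α), facing T: L gives -8, R gives -9. Proposed L is best. ✓
Player 2 (type β), facing T: L gives 9, R gives 10. Proposed R is best. ✓
Player 2 (type γ), facing T: L gives 6, R gives 1. Proposed R is not best — profitable deviation exists. ✗

No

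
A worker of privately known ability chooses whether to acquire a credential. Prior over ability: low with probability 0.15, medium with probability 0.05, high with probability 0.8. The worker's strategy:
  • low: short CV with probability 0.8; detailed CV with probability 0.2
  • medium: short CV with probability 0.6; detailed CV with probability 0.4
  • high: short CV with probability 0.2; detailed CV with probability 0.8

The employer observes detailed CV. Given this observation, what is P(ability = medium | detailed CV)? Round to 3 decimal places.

P(detailed CV) = 0.15·0.2 + 0.05·0.4 + 0.8·0.8 = 0.69
P(medium | detailed CV) = (0.05·0.4) / 0.69 = 0.02 / 0.69 = 0.0289855

0.029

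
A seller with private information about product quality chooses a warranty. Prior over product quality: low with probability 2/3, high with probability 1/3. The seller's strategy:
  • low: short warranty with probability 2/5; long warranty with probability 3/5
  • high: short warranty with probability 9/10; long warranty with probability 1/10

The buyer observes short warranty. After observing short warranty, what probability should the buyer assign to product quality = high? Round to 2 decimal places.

P(short warranty) = (2/3)·(2/5) + (1/3)·(9/10) = 17/30
P(high | short warranty) = ((1/3)·(9/10)) / (17/30) = (3/10) / (17/30) = 9/17

0.53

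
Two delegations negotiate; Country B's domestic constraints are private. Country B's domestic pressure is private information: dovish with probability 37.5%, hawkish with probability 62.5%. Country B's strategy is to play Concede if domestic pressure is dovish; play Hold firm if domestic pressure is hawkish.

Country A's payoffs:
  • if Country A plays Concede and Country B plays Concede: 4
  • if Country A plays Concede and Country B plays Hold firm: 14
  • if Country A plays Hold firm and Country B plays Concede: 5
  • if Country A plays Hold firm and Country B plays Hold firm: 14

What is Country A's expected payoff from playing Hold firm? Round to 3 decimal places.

10.625

E[Hold firm] = 0.375·5 + 0.625·14 = 1.875 + 8.75 = 10.625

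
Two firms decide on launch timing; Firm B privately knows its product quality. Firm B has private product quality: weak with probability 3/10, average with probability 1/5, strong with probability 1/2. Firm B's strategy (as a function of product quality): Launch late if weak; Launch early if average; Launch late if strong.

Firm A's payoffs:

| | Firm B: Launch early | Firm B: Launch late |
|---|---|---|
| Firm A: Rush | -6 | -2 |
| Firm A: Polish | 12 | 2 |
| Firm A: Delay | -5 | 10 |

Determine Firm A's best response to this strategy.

E[Rush] = 3/10·(-2) + 1/5·(-6) + 1/2·(-2) = -14/5
E[Polish] = 3/10·(2) + 1/5·(12) + 1/2·(2) = 4
E[Delay] = 3/10·(10) + 1/5·(-5) + 1/2·(10) = 7
Best response: Delay (7 is the largest).

Delay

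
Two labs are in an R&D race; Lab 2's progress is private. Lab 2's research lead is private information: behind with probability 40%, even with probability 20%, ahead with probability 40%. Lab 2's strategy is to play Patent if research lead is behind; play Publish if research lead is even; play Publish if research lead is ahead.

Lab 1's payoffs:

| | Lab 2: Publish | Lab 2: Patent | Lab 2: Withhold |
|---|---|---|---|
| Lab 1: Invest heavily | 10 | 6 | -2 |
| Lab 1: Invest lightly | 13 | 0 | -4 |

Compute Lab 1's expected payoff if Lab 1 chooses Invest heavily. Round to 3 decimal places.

E[Invest heavily] = 0.4·6 + 0.2·10 + 0.4·10 = 2.4 + 2 + 4 = 8.4

8.400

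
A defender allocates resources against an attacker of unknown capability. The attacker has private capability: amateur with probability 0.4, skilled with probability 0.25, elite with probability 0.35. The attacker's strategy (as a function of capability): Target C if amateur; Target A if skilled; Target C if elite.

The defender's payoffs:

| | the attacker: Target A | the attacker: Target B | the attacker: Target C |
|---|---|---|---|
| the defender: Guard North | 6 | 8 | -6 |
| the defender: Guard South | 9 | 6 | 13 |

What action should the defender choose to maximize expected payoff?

E[Guard North] = 0.4·(-6) + 0.25·(6) + 0.35·(-6) = -3
E[Guard South] = 0.4·(13) + 0.25·(9) + 0.35·(13) = 12
Best response: Guard South (12 is the largest).

Guard South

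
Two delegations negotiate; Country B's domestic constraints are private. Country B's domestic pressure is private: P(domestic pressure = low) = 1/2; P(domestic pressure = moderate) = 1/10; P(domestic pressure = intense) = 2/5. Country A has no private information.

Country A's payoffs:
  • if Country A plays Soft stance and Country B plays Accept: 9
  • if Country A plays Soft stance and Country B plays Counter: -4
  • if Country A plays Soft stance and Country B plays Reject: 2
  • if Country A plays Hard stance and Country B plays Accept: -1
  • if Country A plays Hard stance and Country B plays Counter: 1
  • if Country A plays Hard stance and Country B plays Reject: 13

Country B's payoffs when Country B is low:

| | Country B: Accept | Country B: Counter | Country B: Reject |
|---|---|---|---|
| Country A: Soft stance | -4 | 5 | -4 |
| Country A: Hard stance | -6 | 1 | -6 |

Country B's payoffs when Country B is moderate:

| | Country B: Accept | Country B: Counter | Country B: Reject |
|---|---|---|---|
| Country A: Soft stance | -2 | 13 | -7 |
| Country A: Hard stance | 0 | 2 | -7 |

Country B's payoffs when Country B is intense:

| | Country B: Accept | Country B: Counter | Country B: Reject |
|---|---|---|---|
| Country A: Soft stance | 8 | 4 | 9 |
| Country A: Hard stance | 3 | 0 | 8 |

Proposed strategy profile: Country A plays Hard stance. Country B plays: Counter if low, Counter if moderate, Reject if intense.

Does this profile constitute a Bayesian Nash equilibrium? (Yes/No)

Country A plays Hard stance: E[Hard stance] = 1/2·(1) + 1/10·(1) + 2/5·(13) = 29/5; E[Soft stance] = -8/5. Best-responding. ✓
Country B (domestic pressure low), facing Hard stance: Accept gives -6, Counter gives 1, Reject gives -6. Proposed Counter is best. ✓
Country B (domestic pressure moderate), facing Hard stance: Accept gives 0, Counter gives 2, Reject gives -7. Proposed Counter is best. ✓
Country B (domestic pressure intense), facing Hard stance: Accept gives 3, Counter gives 0, Reject gives 8. Proposed Reject is best. ✓

Yes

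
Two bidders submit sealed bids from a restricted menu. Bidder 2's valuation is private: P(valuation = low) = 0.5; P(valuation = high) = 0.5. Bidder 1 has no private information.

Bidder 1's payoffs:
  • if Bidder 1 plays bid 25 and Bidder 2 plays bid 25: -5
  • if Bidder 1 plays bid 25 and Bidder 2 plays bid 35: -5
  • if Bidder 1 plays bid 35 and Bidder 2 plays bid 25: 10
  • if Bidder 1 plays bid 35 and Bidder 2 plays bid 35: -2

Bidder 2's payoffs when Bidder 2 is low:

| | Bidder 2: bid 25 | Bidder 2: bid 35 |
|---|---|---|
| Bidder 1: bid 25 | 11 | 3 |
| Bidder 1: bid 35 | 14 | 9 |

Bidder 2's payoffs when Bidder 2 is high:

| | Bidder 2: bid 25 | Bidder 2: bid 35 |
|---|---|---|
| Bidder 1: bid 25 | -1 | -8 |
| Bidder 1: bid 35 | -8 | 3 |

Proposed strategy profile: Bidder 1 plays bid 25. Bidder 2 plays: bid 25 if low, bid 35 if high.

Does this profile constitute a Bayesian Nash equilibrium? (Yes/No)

No

Bidder 1 plays bid 25: E[bid 25] = 0.5·(-5) + 0.5·(-5) = -5; E[bid 35] = 4. Not best-responding. ✗
Bidder 2 (valuation low), facing bid 25: bid 25 gives 11, bid 35 gives 3. Proposed bid 25 is best. ✓
Bidder 2 (valuation high), facing bid 25: bid 25 gives -1, bid 35 gives -8. Proposed bid 35 is not best — profitable deviation exists. ✗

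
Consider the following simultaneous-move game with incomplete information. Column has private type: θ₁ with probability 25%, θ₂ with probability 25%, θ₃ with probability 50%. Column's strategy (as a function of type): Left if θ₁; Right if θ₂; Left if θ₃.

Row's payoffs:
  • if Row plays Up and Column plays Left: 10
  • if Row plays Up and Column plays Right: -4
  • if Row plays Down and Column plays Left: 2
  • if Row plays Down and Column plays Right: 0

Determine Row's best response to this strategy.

Up

Compute Row's expected payoff for each action, taking the expectation over Column's type.
E[Up] = 0.25·(10) + 0.25·(-4) + 0.5·(10) = 6.5
E[Down] = 0.25·(2) + 0.25·(0) + 0.5·(2) = 1.5
Best response: Up (6.5 is the largest).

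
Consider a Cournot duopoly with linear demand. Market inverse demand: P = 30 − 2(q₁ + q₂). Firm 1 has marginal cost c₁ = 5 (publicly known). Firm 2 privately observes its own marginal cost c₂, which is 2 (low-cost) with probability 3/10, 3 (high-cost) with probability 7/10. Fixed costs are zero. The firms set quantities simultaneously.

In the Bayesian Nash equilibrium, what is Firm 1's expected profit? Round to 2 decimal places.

Type-c best response for Firm 2: q₂(c) = (30 − c)/4 − q₁/2.
Firm 1 maximizes expected profit; its first-order condition is 30 − 4q₁ − 2E[q₂] − 5 = 0.
Substituting E[q₂] and solving: E[c₂] = 2.7, so q₁ = (30 − 2·5 + 2.7)/6 = 3.78333.
E[P] = 30 − 2·(q₁ + E[q₂]) = 12.5667; Firm 1's expected profit = (E[P] − 5)·q₁ = (12.5667 − 5)·3.78333 = 28.6272.

28.63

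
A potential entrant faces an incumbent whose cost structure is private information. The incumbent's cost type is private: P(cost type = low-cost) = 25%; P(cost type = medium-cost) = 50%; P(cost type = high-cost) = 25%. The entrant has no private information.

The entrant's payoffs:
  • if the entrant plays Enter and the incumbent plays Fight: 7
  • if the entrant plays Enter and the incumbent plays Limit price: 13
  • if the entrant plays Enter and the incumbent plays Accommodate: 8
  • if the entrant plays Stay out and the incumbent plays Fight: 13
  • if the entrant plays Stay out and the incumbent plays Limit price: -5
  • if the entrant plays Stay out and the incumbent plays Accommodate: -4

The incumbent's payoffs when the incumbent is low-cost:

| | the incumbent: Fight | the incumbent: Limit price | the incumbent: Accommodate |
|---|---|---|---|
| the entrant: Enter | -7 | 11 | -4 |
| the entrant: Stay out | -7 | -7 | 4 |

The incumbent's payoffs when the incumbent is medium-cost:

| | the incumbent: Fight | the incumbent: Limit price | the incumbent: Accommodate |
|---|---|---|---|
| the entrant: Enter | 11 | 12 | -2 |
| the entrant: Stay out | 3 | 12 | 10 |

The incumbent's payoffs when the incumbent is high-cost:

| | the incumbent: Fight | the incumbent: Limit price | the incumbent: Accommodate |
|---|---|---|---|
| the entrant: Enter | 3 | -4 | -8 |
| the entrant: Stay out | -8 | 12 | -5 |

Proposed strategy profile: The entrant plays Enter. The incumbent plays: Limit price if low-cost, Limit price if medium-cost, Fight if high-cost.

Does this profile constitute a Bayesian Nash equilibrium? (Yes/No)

The entrant plays Enter: E[Enter] = 0.25·(13) + 0.5·(13) + 0.25·(7) = 11.5; E[Stay out] = -0.5. Best-responding. ✓
The incumbent (cost type low-cost), facing Enter: Fight gives -7, Limit price gives 11, Accommodate gives -4. Proposed Limit price is best. ✓
The incumbent (cost type medium-cost), facing Enter: Fight gives 11, Limit price gives 12, Accommodate gives -2. Proposed Limit price is best. ✓
The incumbent (cost type high-cost), facing Enter: Fight gives 3, Limit price gives -4, Accommodate gives -8. Proposed Fight is best. ✓

Yes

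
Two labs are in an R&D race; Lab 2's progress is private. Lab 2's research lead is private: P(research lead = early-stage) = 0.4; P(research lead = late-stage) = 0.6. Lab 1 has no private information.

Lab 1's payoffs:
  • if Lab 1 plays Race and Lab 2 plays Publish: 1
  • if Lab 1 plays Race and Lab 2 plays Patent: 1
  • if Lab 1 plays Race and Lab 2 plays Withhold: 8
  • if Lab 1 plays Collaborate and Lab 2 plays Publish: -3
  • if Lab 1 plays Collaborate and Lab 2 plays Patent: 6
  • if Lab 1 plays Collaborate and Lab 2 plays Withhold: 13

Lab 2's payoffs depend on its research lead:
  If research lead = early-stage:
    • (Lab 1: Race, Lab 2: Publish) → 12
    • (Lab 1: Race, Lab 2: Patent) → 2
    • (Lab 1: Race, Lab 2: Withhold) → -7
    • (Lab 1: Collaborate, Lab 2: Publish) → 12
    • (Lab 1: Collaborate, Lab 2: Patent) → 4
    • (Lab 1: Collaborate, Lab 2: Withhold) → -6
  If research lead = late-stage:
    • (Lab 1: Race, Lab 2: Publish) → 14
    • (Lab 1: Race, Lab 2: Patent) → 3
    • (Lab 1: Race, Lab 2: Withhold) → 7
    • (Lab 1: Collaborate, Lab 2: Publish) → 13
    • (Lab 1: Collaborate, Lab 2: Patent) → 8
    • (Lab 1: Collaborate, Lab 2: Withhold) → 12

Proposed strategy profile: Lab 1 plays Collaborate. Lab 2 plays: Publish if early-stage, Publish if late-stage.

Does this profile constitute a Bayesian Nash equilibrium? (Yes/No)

No

A profile is a BNE iff every type of every player is best-responding given beliefs about the other side.
Lab 1 plays Collaborate: E[Collaborate] = 0.4·(-3) + 0.6·(-3) = -3; E[Race] = 1. Not best-responding. ✗
Lab 2 (research lead early-stage), facing Collaborate: Publish gives 12, Patent gives 4, Withhold gives -6. Proposed Publish is best. ✓
Lab 2 (research lead late-stage), facing Collaborate: Publish gives 13, Patent gives 8, Withhold gives 12. Proposed Publish is best. ✓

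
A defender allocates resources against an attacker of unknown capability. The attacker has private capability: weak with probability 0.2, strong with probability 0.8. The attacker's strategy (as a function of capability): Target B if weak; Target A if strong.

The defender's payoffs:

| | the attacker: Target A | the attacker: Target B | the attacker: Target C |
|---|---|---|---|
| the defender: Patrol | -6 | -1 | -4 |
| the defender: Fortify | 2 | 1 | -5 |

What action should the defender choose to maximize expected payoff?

Compute the defender's expected payoff for each action, taking the expectation over the attacker's type.
E[Patrol] = 0.2·(-1) + 0.8·(-6) = -5
E[Fortify] = 0.2·(1) + 0.8·(2) = 1.8
Best response: Fortify (1.8 is the largest).

Fortify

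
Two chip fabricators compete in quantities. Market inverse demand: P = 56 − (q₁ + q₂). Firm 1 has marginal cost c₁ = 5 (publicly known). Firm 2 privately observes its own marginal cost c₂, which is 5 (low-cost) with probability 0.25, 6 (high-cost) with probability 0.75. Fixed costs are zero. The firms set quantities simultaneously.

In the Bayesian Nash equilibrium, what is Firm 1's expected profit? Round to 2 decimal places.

297.56

Type-c best response for Firm 2: q₂(c) = (56 − c)/2 − q₁/2.
Firm 1 maximizes expected profit; its first-order condition is 56 − 2q₁ − E[q₂] − 5 = 0.
Substituting E[q₂] and solving: E[c₂] = 5.75, so q₁ = (56 − 2·5 + 5.75)/3 = 17.25.
E[P] = 56 − (q₁ + E[q₂]) = 22.25; Firm 1's expected profit = (E[P] − 5)·q₁ = (22.25 − 5)·17.25 = 297.562.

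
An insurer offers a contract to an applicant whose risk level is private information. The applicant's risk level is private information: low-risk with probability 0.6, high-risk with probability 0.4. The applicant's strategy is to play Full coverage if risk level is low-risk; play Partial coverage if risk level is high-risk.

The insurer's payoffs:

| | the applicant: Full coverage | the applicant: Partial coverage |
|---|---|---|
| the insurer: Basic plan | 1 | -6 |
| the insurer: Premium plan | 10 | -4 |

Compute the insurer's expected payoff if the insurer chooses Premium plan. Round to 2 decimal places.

4.40

E[Premium plan] = 0.6·10 + 0.4·(-4) = 6 + (-1.6) = 4.4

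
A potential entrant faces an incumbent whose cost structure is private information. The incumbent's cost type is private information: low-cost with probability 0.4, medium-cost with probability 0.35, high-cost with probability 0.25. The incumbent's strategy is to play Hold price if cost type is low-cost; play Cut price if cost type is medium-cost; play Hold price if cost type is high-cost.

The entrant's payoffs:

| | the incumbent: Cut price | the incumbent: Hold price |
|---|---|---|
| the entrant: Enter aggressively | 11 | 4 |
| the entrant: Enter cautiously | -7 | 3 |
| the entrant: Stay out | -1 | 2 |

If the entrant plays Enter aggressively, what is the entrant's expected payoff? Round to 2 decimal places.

E[Enter aggressively] = 0.4·4 + 0.35·11 + 0.25·4 = 1.6 + 3.85 + 1 = 6.45

6.45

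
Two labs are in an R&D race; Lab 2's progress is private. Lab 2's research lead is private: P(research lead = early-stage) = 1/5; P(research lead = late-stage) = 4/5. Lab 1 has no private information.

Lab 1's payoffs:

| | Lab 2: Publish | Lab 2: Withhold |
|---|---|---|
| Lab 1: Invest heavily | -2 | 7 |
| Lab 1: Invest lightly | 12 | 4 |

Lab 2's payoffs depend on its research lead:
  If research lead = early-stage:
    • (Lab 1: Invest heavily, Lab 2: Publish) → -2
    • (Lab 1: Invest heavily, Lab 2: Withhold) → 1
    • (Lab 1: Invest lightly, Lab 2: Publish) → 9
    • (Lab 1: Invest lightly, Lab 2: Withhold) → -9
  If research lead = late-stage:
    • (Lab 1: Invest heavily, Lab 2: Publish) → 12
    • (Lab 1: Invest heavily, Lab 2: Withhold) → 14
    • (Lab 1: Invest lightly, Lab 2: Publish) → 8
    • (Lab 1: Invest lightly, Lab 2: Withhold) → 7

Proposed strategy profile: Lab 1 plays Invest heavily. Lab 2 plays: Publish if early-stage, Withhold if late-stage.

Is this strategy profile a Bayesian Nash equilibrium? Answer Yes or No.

No

A profile is a BNE iff every type of every player is best-responding given beliefs about the other side.
Lab 1 plays Invest heavily: E[Invest heavily] = 1/5·(-2) + 4/5·(7) = 26/5; E[Invest lightly] = 28/5. Not best-responding. ✗
Lab 2 (research lead early-stage), facing Invest heavily: Publish gives -2, Withhold gives 1. Proposed Publish is not best — profitable deviation exists. ✗
Lab 2 (research lead late-stage), facing Invest heavily: Publish gives 12, Withhold gives 14. Proposed Withhold is best. ✓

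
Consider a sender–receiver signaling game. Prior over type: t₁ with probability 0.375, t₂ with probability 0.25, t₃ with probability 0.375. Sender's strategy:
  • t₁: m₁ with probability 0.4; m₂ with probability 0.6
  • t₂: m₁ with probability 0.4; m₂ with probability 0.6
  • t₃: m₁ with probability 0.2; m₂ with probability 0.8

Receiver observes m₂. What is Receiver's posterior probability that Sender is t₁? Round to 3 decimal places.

P(m₂) = 0.375·0.6 + 0.25·0.6 + 0.375·0.8 = 0.675
P(t₁ | m₂) = (0.375·0.6) / 0.675 = 0.225 / 0.675 = 0.333333

0.333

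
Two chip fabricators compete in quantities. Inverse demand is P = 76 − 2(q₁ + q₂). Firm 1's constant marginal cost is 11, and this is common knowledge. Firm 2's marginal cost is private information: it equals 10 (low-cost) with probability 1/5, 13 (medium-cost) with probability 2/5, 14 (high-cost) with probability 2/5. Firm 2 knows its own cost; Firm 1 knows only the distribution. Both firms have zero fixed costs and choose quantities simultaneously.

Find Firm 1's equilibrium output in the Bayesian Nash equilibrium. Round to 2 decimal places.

11.13

Each type of Firm 2 best-responds to q₁; Firm 1 best-responds to the expected q₂ over Firm 2's types.
Firm 2 with cost c maximizes (76 − 2(q₁+q₂) − c)·q₂, giving q₂(c) = (76 − c − 2q₁)/4.
E[c₂] = 1/5·10 + 2/5·13 + 2/5·14 = 12.8
Firm 1's FOC against E[q₂] yields q₁ = (76 − 2·11 + E[c₂])/6 = (76 − 22 + 12.8)/6 = 11.1333.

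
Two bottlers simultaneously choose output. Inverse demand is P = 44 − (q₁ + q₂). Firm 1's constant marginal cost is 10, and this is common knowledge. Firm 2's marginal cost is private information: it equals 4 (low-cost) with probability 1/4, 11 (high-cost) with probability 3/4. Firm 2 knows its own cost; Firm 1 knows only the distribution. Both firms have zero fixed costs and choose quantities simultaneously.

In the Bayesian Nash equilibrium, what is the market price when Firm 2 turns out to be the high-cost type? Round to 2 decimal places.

21.96

Firm 2 with cost c maximizes (44 − (q₁+q₂) − c)·q₂, giving q₂(c) = (44 − c − q₁)/2.
E[c₂] = 1/4·4 + 3/4·11 = 9.25
Firm 1's FOC against E[q₂] yields q₁ = (44 − 2·10 + E[c₂])/3 = (44 − 20 + 9.25)/3 = 11.0833.
q₂(high-cost) = 10.9583, so P = 44 − (11.0833 + 10.9583) = 21.9583.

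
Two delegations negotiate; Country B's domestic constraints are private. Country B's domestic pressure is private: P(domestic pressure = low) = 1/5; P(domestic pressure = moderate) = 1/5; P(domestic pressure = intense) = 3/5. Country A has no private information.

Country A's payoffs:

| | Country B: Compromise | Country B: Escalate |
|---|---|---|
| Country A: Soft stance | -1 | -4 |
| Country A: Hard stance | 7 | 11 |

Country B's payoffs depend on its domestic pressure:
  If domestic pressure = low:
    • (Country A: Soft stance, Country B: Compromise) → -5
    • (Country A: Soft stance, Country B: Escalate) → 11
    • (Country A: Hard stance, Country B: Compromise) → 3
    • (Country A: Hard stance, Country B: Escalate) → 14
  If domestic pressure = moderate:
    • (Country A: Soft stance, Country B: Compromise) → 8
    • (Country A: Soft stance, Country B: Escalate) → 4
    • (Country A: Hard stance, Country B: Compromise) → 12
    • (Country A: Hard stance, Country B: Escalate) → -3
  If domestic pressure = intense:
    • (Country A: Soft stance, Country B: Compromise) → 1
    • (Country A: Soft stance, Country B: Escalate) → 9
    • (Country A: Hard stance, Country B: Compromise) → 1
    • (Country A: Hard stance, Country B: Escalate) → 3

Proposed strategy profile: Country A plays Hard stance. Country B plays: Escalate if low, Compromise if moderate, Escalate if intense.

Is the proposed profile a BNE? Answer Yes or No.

Country A plays Hard stance: E[Hard stance] = 1/5·(11) + 1/5·(7) + 3/5·(11) = 51/5; E[Soft stance] = -17/5. Best-responding. ✓
Country B (domestic pressure low), facing Hard stance: Compromise gives 3, Escalate gives 14. Proposed Escalate is best. ✓
Country B (domestic pressure moderate), facing Hard stance: Compromise gives 12, Escalate gives -3. Proposed Compromise is best. ✓
Country B (domestic pressure intense), facing Hard stance: Compromise gives 1, Escalate gives 3. Proposed Escalate is best. ✓

Yes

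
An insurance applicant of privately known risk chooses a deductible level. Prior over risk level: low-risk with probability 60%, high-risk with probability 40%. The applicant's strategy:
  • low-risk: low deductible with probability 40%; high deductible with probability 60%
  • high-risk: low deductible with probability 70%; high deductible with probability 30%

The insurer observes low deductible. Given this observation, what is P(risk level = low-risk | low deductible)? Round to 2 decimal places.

P(low deductible) = 0.6·0.4 + 0.4·0.7 = 0.52
P(low-risk | low deductible) = (0.6·0.4) / 0.52 = 0.24 / 0.52 = 0.461538

0.46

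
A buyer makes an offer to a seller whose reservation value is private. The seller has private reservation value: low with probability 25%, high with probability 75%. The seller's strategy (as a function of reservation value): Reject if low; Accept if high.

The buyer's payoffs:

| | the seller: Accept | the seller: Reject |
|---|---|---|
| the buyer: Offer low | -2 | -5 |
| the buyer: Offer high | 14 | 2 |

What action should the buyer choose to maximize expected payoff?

Offer high

E[Offer low] = 0.25·(-5) + 0.75·(-2) = -2.75
E[Offer high] = 0.25·(2) + 0.75·(14) = 11
Best response: Offer high (11 is the largest).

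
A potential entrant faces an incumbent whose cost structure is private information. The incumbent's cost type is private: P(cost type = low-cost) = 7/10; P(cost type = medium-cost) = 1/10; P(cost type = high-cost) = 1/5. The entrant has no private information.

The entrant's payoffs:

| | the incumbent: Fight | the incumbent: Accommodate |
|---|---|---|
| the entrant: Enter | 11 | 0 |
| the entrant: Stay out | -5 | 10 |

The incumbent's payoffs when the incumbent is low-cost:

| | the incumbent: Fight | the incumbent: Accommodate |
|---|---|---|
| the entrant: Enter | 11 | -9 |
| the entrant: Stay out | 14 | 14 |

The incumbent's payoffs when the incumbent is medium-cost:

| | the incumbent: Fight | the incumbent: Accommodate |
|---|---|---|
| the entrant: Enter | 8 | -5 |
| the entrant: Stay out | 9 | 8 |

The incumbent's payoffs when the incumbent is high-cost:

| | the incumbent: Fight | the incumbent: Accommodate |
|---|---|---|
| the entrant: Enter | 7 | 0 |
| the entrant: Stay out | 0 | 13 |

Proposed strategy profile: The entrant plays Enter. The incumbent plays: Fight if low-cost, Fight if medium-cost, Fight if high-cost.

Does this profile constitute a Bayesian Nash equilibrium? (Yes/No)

Yes

The entrant plays Enter: E[Enter] = 7/10·(11) + 1/10·(11) + 1/5·(11) = 11; E[Stay out] = -5. Best-responding. ✓
The incumbent (cost type low-cost), facing Enter: Fight gives 11, Accommodate gives -9. Proposed Fight is best. ✓
The incumbent (cost type medium-cost), facing Enter: Fight gives 8, Accommodate gives -5. Proposed Fight is best. ✓
The incumbent (cost type high-cost), facing Enter: Fight gives 7, Accommodate gives 0. Proposed Fight is best. ✓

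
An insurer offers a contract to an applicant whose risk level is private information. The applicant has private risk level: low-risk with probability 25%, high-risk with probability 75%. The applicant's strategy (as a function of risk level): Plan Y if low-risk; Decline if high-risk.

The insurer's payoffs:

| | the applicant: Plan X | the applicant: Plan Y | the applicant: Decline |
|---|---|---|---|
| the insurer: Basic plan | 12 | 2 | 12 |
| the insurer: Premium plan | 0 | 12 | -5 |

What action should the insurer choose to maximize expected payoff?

E[Basic plan] = 0.25·(2) + 0.75·(12) = 9.5
E[Premium plan] = 0.25·(12) + 0.75·(-5) = -0.75
Best response: Basic plan (9.5 is the largest).

Basic plan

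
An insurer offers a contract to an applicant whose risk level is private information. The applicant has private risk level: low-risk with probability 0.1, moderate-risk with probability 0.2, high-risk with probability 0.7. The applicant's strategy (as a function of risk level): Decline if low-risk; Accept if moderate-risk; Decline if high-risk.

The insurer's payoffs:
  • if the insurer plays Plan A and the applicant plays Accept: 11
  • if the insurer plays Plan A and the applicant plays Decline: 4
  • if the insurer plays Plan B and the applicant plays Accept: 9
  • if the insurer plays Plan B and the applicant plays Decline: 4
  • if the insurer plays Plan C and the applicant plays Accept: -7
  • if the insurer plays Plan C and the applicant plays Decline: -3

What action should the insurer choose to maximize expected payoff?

Plan A

E[Plan A] = 0.1·(4) + 0.2·(11) + 0.7·(4) = 5.4
E[Plan B] = 0.1·(4) + 0.2·(9) + 0.7·(4) = 5
E[Plan C] = 0.1·(-3) + 0.2·(-7) + 0.7·(-3) = -3.8
Best response: Plan A (5.4 is the largest).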